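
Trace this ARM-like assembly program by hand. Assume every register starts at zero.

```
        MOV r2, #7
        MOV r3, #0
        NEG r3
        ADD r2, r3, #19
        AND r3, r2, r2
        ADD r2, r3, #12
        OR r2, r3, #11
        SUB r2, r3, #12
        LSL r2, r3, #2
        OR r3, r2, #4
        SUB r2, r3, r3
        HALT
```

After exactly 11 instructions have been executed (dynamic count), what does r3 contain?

MOV r2, #7 → r2=7
MOV r3, #0 → r3=0
NEG r3 → r3=-(0)=0
ADD r2, r3, #19 → r2=0+19=19
AND r3, r2, r2 → r3=19&19=19
ADD r2, r3, #12 → r2=19+12=31
OR r2, r3, #11 → r2=19|11=27
SUB r2, r3, #12 → r2=19-12=7
LSL r2, r3, #2 → r2=19<<2=76
OR r3, r2, #4 → r3=76|4=76
SUB r2, r3, r3 → r2=76-76=0
After step 11: r3 = 76.

76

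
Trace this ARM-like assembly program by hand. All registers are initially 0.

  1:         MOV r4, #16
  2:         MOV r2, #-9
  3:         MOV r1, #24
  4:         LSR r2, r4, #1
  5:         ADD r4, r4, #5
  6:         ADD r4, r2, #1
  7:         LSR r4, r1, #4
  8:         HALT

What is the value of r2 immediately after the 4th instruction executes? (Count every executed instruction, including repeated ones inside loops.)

after MOV r4, #16: r4=16
after MOV r2, #-9: r2=-9
after MOV r1, #24: r1=24
after LSR r2, r4, #1: r2=16>>1=8
After step 4: r2 = 8.

8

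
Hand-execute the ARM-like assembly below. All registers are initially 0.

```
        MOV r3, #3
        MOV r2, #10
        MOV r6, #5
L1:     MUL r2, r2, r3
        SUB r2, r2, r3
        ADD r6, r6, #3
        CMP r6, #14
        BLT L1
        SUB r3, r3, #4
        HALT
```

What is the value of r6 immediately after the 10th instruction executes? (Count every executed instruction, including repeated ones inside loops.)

r3=3
r2=10
r6=5
r2=10*3=30
r2=30-3=27
r6=5+3=8
CMP r6, #14  (cmp 8,14)
BLT L1: taken
r2=27*3=81
r2=81-3=78
After step 10: r6 = 8.

8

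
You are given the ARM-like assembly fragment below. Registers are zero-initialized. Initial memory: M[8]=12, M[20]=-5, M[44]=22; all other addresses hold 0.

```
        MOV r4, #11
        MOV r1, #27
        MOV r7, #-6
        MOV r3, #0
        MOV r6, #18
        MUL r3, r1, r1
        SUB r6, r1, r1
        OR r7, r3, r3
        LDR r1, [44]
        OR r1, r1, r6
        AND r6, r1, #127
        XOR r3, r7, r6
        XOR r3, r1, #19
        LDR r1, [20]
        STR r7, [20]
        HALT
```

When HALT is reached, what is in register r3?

after MOV r4, #11: r4=11
after MOV r1, #27: r1=27
after MOV r7, #-6: r7=-6
after MOV r3, #0: r3=0
after MOV r6, #18: r6=18
after MUL r3, r1, r1: r3=27*27=729
after SUB r6, r1, r1: r6=27-27=0
after OR r7, r3, r3: r7=729|729=729
after LDR r1, [44]: r1=M[44]=22
after OR r1, r1, r6: r1=22|0=22
after AND r6, r1, #127: r6=22&127=22
after XOR r3, r7, r6: r3=729^22=719
after XOR r3, r1, #19: r3=22^19=5
after LDR r1, [20]: r1=M[20]=-5
STR r7, [20] → M[20]=729
halt.

5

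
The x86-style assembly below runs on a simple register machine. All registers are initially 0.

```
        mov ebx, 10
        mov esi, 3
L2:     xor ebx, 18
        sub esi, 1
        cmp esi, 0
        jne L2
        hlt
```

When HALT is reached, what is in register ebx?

24

after mov ebx, 10: ebx=10
after mov esi, 3: esi=3
after xor ebx, 18: ebx=10^18=24
after sub esi, 1: esi=3-1=2
cmp esi, 0  (cmp 2,0)
jne L2: taken
after xor ebx, 18: ebx=24^18=10
after sub esi, 1: esi=2-1=1
cmp esi, 0  (cmp 1,0)
jne L2: taken
after xor ebx, 18: ebx=10^18=24
after sub esi, 1: esi=1-1=0
cmp esi, 0  (cmp 0,0)
jne L2: not taken
halt.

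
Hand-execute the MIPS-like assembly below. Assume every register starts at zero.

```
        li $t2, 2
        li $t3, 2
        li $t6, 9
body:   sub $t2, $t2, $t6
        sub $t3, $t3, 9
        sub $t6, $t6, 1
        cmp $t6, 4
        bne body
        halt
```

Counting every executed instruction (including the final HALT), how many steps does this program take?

29

$t2=2
$t3=2
$t6=9
$t2=2-9=-7
$t3=2-9=-7
$t6=9-1=8
cmp $t6, 4  (cmp 8,4)
bne body: taken
$t2=(-7)-8=-15
$t3=(-7)-9=-16
$t6=8-1=7
cmp $t6, 4  (cmp 7,4)
bne body: taken
$t2=(-15)-7=-22
$t3=(-16)-9=-25
$t6=7-1=6
cmp $t6, 4  (cmp 6,4)
bne body: taken
$t2=(-22)-6=-28
$t3=(-25)-9=-34
$t6=6-1=5
cmp $t6, 4  (cmp 5,4)
bne body: taken
$t2=(-28)-5=-33
$t3=(-34)-9=-43
$t6=5-1=4
cmp $t6, 4  (cmp 4,4)
bne body: not taken
halt.
Total executed instructions: 29.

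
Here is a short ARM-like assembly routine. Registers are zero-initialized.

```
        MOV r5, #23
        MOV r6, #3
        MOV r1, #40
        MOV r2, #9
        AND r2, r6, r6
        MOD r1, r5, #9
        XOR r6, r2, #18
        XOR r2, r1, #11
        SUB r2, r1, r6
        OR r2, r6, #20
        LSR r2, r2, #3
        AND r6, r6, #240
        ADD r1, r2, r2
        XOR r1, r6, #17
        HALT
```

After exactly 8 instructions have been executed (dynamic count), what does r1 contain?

after MOV r5, #23: r5=23
after MOV r6, #3: r6=3
after MOV r1, #40: r1=40
after MOV r2, #9: r2=9
after AND r2, r6, r6: r2=3&3=3
after MOD r1, r5, #9: r1=23%9=5
after XOR r6, r2, #18: r6=3^18=17
after XOR r2, r1, #11: r2=5^11=14
After step 8: r1 = 5.

5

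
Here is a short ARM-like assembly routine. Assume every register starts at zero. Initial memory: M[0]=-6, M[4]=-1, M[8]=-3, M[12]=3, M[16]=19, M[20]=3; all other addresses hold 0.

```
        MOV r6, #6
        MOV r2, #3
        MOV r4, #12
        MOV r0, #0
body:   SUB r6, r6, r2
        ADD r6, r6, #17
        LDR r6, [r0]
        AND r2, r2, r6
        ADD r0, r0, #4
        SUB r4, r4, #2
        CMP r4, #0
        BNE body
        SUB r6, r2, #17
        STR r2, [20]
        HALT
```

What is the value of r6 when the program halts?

-17

after MOV r6, #6: r6=6
after MOV r2, #3: r2=3
after MOV r4, #12: r4=12
after MOV r0, #0: r0=0
after SUB r6, r6, r2: r6=6-3=3
after ADD r6, r6, #17: r6=3+17=20
after LDR r6, [r0]: r6=M[0]=-6
after AND r2, r2, r6: r2=3&(-6)=2
after ADD r0, r0, #4: r0=0+4=4
after SUB r4, r4, #2: r4=12-2=10
CMP r4, #0  (cmp 10,0)
BNE body: taken
after SUB r6, r6, r2: r6=(-6)-2=-8
after ADD r6, r6, #17: r6=(-8)+17=9
after LDR r6, [r0]: r6=M[4]=-1
after AND r2, r2, r6: r2=2&(-1)=2
after ADD r0, r0, #4: r0=4+4=8
after SUB r4, r4, #2: r4=10-2=8
CMP r4, #0  (cmp 8,0)
BNE body: taken
after SUB r6, r6, r2: r6=(-1)-2=-3
after ADD r6, r6, #17: r6=(-3)+17=14
after LDR r6, [r0]: r6=M[8]=-3
after AND r2, r2, r6: r2=2&(-3)=0
after ADD r0, r0, #4: r0=8+4=12
after SUB r4, r4, #2: r4=8-2=6
CMP r4, #0  (cmp 6,0)
BNE body: taken
after SUB r6, r6, r2: r6=(-3)-0=-3
after ADD r6, r6, #17: r6=(-3)+17=14
after LDR r6, [r0]: r6=M[12]=3
after AND r2, r2, r6: r2=0&3=0
after ADD r0, r0, #4: r0=12+4=16
after SUB r4, r4, #2: r4=6-2=4
CMP r4, #0  (cmp 4,0)
BNE body: taken
after SUB r6, r6, r2: r6=3-0=3
after ADD r6, r6, #17: r6=3+17=20
after LDR r6, [r0]: r6=M[16]=19
after AND r2, r2, r6: r2=0&19=0
after ADD r0, r0, #4: r0=16+4=20
after SUB r4, r4, #2: r4=4-2=2
CMP r4, #0  (cmp 2,0)
BNE body: taken
after SUB r6, r6, r2: r6=19-0=19
after ADD r6, r6, #17: r6=19+17=36
after LDR r6, [r0]: r6=M[20]=3
after AND r2, r2, r6: r2=0&3=0
after ADD r0, r0, #4: r0=20+4=24
after SUB r4, r4, #2: r4=2-2=0
CMP r4, #0  (cmp 0,0)
BNE body: not taken
after SUB r6, r2, #17: r6=0-17=-17
STR r2, [20] → M[20]=0
halt.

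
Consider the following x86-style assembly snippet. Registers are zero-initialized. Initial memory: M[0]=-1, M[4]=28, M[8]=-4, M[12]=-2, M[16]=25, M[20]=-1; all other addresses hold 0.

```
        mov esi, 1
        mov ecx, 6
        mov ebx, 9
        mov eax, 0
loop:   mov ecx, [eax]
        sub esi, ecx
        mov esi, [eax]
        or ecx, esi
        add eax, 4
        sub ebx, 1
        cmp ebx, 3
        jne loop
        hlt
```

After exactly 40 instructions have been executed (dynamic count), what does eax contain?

16

after mov esi, 1: esi=1
after mov ecx, 6: ecx=6
after mov ebx, 9: ebx=9
after mov eax, 0: eax=0
after mov ecx, [eax]: ecx=M[0]=-1
after sub esi, ecx: esi=1-(-1)=2
after mov esi, [eax]: esi=M[0]=-1
after or ecx, esi: ecx=(-1)|(-1)=-1
after add eax, 4: eax=0+4=4
after sub ebx, 1: ebx=9-1=8
cmp ebx, 3  (cmp 8,3)
jne loop: taken
after mov ecx, [eax]: ecx=M[4]=28
after sub esi, ecx: esi=(-1)-28=-29
after mov esi, [eax]: esi=M[4]=28
after or ecx, esi: ecx=28|28=28
after add eax, 4: eax=4+4=8
after sub ebx, 1: ebx=8-1=7
cmp ebx, 3  (cmp 7,3)
jne loop: taken
after mov ecx, [eax]: ecx=M[8]=-4
after sub esi, ecx: esi=28-(-4)=32
after mov esi, [eax]: esi=M[8]=-4
after or ecx, esi: ecx=(-4)|(-4)=-4
after add eax, 4: eax=8+4=12
after sub ebx, 1: ebx=7-1=6
cmp ebx, 3  (cmp 6,3)
jne loop: taken
after mov ecx, [eax]: ecx=M[12]=-2
after sub esi, ecx: esi=(-4)-(-2)=-2
after mov esi, [eax]: esi=M[12]=-2
after or ecx, esi: ecx=(-2)|(-2)=-2
after add eax, 4: eax=12+4=16
after sub ebx, 1: ebx=6-1=5
cmp ebx, 3  (cmp 5,3)
jne loop: taken
after mov ecx, [eax]: ecx=M[16]=25
after sub esi, ecx: esi=(-2)-25=-27
after mov esi, [eax]: esi=M[16]=25
after or ecx, esi: ecx=25|25=25
After step 40: eax = 16.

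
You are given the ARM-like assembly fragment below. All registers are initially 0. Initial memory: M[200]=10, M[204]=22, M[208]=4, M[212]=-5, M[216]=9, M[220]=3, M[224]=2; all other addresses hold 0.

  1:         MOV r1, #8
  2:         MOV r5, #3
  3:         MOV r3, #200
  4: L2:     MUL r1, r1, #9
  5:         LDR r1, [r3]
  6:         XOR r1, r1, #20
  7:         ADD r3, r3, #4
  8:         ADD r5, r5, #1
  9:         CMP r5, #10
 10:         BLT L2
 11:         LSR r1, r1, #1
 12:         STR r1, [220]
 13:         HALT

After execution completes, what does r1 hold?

after MOV r1, #8: r1=8
after MOV r5, #3: r5=3
after MOV r3, #200: r3=200
after MUL r1, r1, #9: r1=8*9=72
after LDR r1, [r3]: r1=M[200]=10
after XOR r1, r1, #20: r1=10^20=30
after ADD r3, r3, #4: r3=200+4=204
after ADD r5, r5, #1: r5=3+1=4
CMP r5, #10  (cmp 4,10)
BLT L2: taken
after MUL r1, r1, #9: r1=30*9=270
after LDR r1, [r3]: r1=M[204]=22
after XOR r1, r1, #20: r1=22^20=2
after ADD r3, r3, #4: r3=204+4=208
after ADD r5, r5, #1: r5=4+1=5
CMP r5, #10  (cmp 5,10)
BLT L2: taken
after MUL r1, r1, #9: r1=2*9=18
after LDR r1, [r3]: r1=M[208]=4
after XOR r1, r1, #20: r1=4^20=16
after ADD r3, r3, #4: r3=208+4=212
after ADD r5, r5, #1: r5=5+1=6
CMP r5, #10  (cmp 6,10)
BLT L2: taken
after MUL r1, r1, #9: r1=16*9=144
after LDR r1, [r3]: r1=M[212]=-5
after XOR r1, r1, #20: r1=(-5)^20=-17
after ADD r3, r3, #4: r3=212+4=216
after ADD r5, r5, #1: r5=6+1=7
CMP r5, #10  (cmp 7,10)
BLT L2: taken
after MUL r1, r1, #9: r1=(-17)*9=-153
after LDR r1, [r3]: r1=M[216]=9
after XOR r1, r1, #20: r1=9^20=29
after ADD r3, r3, #4: r3=216+4=220
after ADD r5, r5, #1: r5=7+1=8
CMP r5, #10  (cmp 8,10)
BLT L2: taken
after MUL r1, r1, #9: r1=29*9=261
after LDR r1, [r3]: r1=M[220]=3
after XOR r1, r1, #20: r1=3^20=23
after ADD r3, r3, #4: r3=220+4=224
after ADD r5, r5, #1: r5=8+1=9
CMP r5, #10  (cmp 9,10)
BLT L2: taken
after MUL r1, r1, #9: r1=23*9=207
after LDR r1, [r3]: r1=M[224]=2
after XOR r1, r1, #20: r1=2^20=22
after ADD r3, r3, #4: r3=224+4=228
after ADD r5, r5, #1: r5=9+1=10
CMP r5, #10  (cmp 10,10)
BLT L2: not taken
after LSR r1, r1, #1: r1=22>>1=11
STR r1, [220] → M[220]=11
halt.

11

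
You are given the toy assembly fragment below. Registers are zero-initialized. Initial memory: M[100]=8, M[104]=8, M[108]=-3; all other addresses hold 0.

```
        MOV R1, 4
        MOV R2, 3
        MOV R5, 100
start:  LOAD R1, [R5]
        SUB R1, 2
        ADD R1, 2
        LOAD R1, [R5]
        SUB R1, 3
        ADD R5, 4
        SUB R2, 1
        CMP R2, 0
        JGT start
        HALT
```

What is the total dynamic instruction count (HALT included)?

31

R1=4
R2=3
R5=100
R1=M[100]=8
R1=8-2=6
R1=6+2=8
R1=M[100]=8
R1=8-3=5
R5=100+4=104
R2=3-1=2
CMP R2, 0  (cmp 2,0)
JGT start: taken
R1=M[104]=8
R1=8-2=6
R1=6+2=8
R1=M[104]=8
R1=8-3=5
R5=104+4=108
R2=2-1=1
CMP R2, 0  (cmp 1,0)
JGT start: taken
R1=M[108]=-3
R1=(-3)-2=-5
R1=(-5)+2=-3
R1=M[108]=-3
R1=(-3)-3=-6
R5=108+4=112
R2=1-1=0
CMP R2, 0  (cmp 0,0)
JGT start: not taken
halt.
Total executed instructions: 31.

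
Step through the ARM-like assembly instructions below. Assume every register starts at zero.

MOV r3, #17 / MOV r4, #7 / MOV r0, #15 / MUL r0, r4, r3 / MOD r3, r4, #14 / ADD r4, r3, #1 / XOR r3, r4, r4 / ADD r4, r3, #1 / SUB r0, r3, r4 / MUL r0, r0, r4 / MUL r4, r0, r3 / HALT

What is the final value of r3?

0

r3=17
r4=7
r0=15
r0=7*17=119
r3=7%14=7
r4=7+1=8
r3=8^8=0
r4=0+1=1
r0=0-1=-1
r0=(-1)*1=-1
r4=(-1)*0=0
halt.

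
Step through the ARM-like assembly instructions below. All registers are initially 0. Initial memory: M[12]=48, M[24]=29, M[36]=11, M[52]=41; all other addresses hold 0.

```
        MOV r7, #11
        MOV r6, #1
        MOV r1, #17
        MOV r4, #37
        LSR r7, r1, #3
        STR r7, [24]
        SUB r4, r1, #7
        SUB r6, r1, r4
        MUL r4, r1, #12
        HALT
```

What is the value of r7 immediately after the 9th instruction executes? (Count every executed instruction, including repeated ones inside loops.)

r7=11
r6=1
r1=17
r4=37
r7=17>>3=2
STR r7, [24] → M[24]=2
r4=17-7=10
r6=17-10=7
r4=17*12=204
After step 9: r7 = 2.

2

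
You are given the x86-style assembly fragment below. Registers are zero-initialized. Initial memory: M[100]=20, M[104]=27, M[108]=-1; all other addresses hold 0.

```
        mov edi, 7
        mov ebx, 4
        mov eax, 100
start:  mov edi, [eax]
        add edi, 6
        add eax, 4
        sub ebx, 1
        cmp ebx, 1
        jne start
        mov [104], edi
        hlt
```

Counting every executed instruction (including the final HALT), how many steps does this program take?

mov edi, 7 → edi=7
mov ebx, 4 → ebx=4
mov eax, 100 → eax=100
mov edi, [eax] → edi=M[100]=20
add edi, 6 → edi=20+6=26
add eax, 4 → eax=100+4=104
sub ebx, 1 → ebx=4-1=3
cmp ebx, 1  (cmp 3,1)
jne start: taken
mov edi, [eax] → edi=M[104]=27
add edi, 6 → edi=27+6=33
add eax, 4 → eax=104+4=108
sub ebx, 1 → ebx=3-1=2
cmp ebx, 1  (cmp 2,1)
jne start: taken
mov edi, [eax] → edi=M[108]=-1
add edi, 6 → edi=(-1)+6=5
add eax, 4 → eax=108+4=112
sub ebx, 1 → ebx=2-1=1
cmp ebx, 1  (cmp 1,1)
jne start: not taken
mov [104], edi → M[104]=5
halt.
Total executed instructions: 23.

23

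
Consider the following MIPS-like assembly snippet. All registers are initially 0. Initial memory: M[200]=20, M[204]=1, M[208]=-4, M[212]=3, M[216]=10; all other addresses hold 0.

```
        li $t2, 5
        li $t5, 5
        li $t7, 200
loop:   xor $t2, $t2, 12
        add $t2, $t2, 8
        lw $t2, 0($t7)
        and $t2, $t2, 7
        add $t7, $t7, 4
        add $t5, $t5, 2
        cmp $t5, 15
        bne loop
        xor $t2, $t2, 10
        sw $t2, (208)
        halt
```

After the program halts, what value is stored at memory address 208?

$t2=5
$t5=5
$t7=200
$t2=5^12=9
$t2=9+8=17
$t2=M[200]=20
$t2=20&7=4
$t7=200+4=204
$t5=5+2=7
cmp $t5, 15  (cmp 7,15)
bne loop: taken
$t2=4^12=8
$t2=8+8=16
$t2=M[204]=1
$t2=1&7=1
$t7=204+4=208
$t5=7+2=9
cmp $t5, 15  (cmp 9,15)
bne loop: taken
$t2=1^12=13
$t2=13+8=21
$t2=M[208]=-4
$t2=(-4)&7=4
$t7=208+4=212
$t5=9+2=11
cmp $t5, 15  (cmp 11,15)
bne loop: taken
$t2=4^12=8
$t2=8+8=16
$t2=M[212]=3
$t2=3&7=3
$t7=212+4=216
$t5=11+2=13
cmp $t5, 15  (cmp 13,15)
bne loop: taken
$t2=3^12=15
$t2=15+8=23
$t2=M[216]=10
$t2=10&7=2
$t7=216+4=220
$t5=13+2=15
cmp $t5, 15  (cmp 15,15)
bne loop: not taken
$t2=2^10=8
sw $t2, (208) → M[208]=8
halt.

8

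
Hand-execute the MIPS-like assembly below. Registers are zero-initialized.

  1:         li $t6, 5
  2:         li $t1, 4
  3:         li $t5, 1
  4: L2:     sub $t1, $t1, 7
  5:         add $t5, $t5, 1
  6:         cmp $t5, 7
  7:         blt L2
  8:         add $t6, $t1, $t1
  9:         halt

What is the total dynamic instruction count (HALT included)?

29

$t6=5
$t1=4
$t5=1
$t1=4-7=-3
$t5=1+1=2
cmp $t5, 7  (cmp 2,7)
blt L2: taken
$t1=(-3)-7=-10
$t5=2+1=3
cmp $t5, 7  (cmp 3,7)
blt L2: taken
$t1=(-10)-7=-17
$t5=3+1=4
cmp $t5, 7  (cmp 4,7)
blt L2: taken
$t1=(-17)-7=-24
$t5=4+1=5
cmp $t5, 7  (cmp 5,7)
blt L2: taken
$t1=(-24)-7=-31
$t5=5+1=6
cmp $t5, 7  (cmp 6,7)
blt L2: taken
$t1=(-31)-7=-38
$t5=6+1=7
cmp $t5, 7  (cmp 7,7)
blt L2: not taken
$t6=(-38)+(-38)=-76
halt.
Total executed instructions: 29.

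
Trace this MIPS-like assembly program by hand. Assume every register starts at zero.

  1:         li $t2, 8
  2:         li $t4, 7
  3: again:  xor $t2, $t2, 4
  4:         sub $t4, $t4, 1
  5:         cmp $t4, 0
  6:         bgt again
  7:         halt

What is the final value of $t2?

12

$t2=8
$t4=7
$t2=8^4=12
$t4=7-1=6
cmp $t4, 0  (cmp 6,0)
bgt again: taken
$t2=12^4=8
$t4=6-1=5
cmp $t4, 0  (cmp 5,0)
bgt again: taken
$t2=8^4=12
$t4=5-1=4
cmp $t4, 0  (cmp 4,0)
bgt again: taken
$t2=12^4=8
$t4=4-1=3
cmp $t4, 0  (cmp 3,0)
bgt again: taken
$t2=8^4=12
$t4=3-1=2
cmp $t4, 0  (cmp 2,0)
bgt again: taken
$t2=12^4=8
$t4=2-1=1
cmp $t4, 0  (cmp 1,0)
bgt again: taken
$t2=8^4=12
$t4=1-1=0
cmp $t4, 0  (cmp 0,0)
bgt again: not taken
halt.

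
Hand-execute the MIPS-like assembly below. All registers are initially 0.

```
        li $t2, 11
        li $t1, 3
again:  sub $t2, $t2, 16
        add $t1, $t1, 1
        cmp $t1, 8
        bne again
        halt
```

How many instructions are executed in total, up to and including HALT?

$t2=11
$t1=3
$t2=11-16=-5
$t1=3+1=4
cmp $t1, 8  (cmp 4,8)
bne again: taken
$t2=(-5)-16=-21
$t1=4+1=5
cmp $t1, 8  (cmp 5,8)
bne again: taken
$t2=(-21)-16=-37
$t1=5+1=6
cmp $t1, 8  (cmp 6,8)
bne again: taken
$t2=(-37)-16=-53
$t1=6+1=7
cmp $t1, 8  (cmp 7,8)
bne again: taken
$t2=(-53)-16=-69
$t1=7+1=8
cmp $t1, 8  (cmp 8,8)
bne again: not taken
halt.
Total executed instructions: 23.

23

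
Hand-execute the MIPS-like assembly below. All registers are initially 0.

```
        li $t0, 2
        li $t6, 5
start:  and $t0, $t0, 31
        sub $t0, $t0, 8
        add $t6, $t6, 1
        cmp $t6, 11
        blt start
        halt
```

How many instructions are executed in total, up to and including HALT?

$t0=2
$t6=5
$t0=2&31=2
$t0=2-8=-6
$t6=5+1=6
cmp $t6, 11  (cmp 6,11)
blt start: taken
$t0=(-6)&31=26
$t0=26-8=18
$t6=6+1=7
cmp $t6, 11  (cmp 7,11)
blt start: taken
$t0=18&31=18
$t0=18-8=10
$t6=7+1=8
cmp $t6, 11  (cmp 8,11)
blt start: taken
$t0=10&31=10
$t0=10-8=2
$t6=8+1=9
cmp $t6, 11  (cmp 9,11)
blt start: taken
$t0=2&31=2
$t0=2-8=-6
$t6=9+1=10
cmp $t6, 11  (cmp 10,11)
blt start: taken
$t0=(-6)&31=26
$t0=26-8=18
$t6=10+1=11
cmp $t6, 11  (cmp 11,11)
blt start: not taken
halt.
Total executed instructions: 33.

33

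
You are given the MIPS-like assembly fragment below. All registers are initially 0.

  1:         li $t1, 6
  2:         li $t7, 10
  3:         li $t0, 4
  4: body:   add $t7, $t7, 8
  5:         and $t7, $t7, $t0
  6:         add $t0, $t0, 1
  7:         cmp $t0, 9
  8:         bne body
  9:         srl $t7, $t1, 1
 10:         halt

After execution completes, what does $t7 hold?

3

li $t1, 6 → $t1=6
li $t7, 10 → $t7=10
li $t0, 4 → $t0=4
add $t7, $t7, 8 → $t7=10+8=18
and $t7, $t7, $t0 → $t7=18&4=0
add $t0, $t0, 1 → $t0=4+1=5
cmp $t0, 9  (cmp 5,9)
bne body: taken
add $t7, $t7, 8 → $t7=0+8=8
and $t7, $t7, $t0 → $t7=8&5=0
add $t0, $t0, 1 → $t0=5+1=6
cmp $t0, 9  (cmp 6,9)
bne body: taken
add $t7, $t7, 8 → $t7=0+8=8
and $t7, $t7, $t0 → $t7=8&6=0
add $t0, $t0, 1 → $t0=6+1=7
cmp $t0, 9  (cmp 7,9)
bne body: taken
add $t7, $t7, 8 → $t7=0+8=8
and $t7, $t7, $t0 → $t7=8&7=0
add $t0, $t0, 1 → $t0=7+1=8
cmp $t0, 9  (cmp 8,9)
bne body: taken
add $t7, $t7, 8 → $t7=0+8=8
and $t7, $t7, $t0 → $t7=8&8=8
add $t0, $t0, 1 → $t0=8+1=9
cmp $t0, 9  (cmp 9,9)
bne body: not taken
srl $t7, $t1, 1 → $t7=6>>1=3
halt.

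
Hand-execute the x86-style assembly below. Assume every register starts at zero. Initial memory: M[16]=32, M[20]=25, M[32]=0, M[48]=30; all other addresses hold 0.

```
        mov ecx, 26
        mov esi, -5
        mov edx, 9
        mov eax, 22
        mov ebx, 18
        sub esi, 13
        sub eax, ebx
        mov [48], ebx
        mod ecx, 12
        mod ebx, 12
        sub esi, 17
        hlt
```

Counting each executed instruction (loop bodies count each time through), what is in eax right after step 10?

4

after mov ecx, 26: ecx=26
after mov esi, -5: esi=-5
after mov edx, 9: edx=9
after mov eax, 22: eax=22
after mov ebx, 18: ebx=18
after sub esi, 13: esi=(-5)-13=-18
after sub eax, ebx: eax=22-18=4
mov [48], ebx → M[48]=18
after mod ecx, 12: ecx=26%12=2
after mod ebx, 12: ebx=18%12=6
After step 10: eax = 4.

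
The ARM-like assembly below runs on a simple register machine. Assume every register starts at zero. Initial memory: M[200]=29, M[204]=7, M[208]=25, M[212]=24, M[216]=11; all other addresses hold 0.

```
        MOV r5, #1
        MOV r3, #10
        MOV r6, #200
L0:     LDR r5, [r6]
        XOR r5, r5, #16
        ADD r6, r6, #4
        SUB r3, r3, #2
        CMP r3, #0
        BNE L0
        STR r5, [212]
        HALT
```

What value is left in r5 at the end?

27

after MOV r5, #1: r5=1
after MOV r3, #10: r3=10
after MOV r6, #200: r6=200
after LDR r5, [r6]: r5=M[200]=29
after XOR r5, r5, #16: r5=29^16=13
after ADD r6, r6, #4: r6=200+4=204
after SUB r3, r3, #2: r3=10-2=8
CMP r3, #0  (cmp 8,0)
BNE L0: taken
after LDR r5, [r6]: r5=M[204]=7
after XOR r5, r5, #16: r5=7^16=23
after ADD r6, r6, #4: r6=204+4=208
after SUB r3, r3, #2: r3=8-2=6
CMP r3, #0  (cmp 6,0)
BNE L0: taken
after LDR r5, [r6]: r5=M[208]=25
after XOR r5, r5, #16: r5=25^16=9
after ADD r6, r6, #4: r6=208+4=212
after SUB r3, r3, #2: r3=6-2=4
CMP r3, #0  (cmp 4,0)
BNE L0: taken
after LDR r5, [r6]: r5=M[212]=24
after XOR r5, r5, #16: r5=24^16=8
after ADD r6, r6, #4: r6=212+4=216
after SUB r3, r3, #2: r3=4-2=2
CMP r3, #0  (cmp 2,0)
BNE L0: taken
after LDR r5, [r6]: r5=M[216]=11
after XOR r5, r5, #16: r5=11^16=27
after ADD r6, r6, #4: r6=216+4=220
after SUB r3, r3, #2: r3=2-2=0
CMP r3, #0  (cmp 0,0)
BNE L0: not taken
STR r5, [212] → M[212]=27
halt.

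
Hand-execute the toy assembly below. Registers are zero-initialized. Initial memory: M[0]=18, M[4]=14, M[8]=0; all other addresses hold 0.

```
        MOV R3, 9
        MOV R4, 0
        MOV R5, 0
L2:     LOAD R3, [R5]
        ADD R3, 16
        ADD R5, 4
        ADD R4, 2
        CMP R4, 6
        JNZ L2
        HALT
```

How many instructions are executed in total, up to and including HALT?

22

after MOV R3, 9: R3=9
after MOV R4, 0: R4=0
after MOV R5, 0: R5=0
after LOAD R3, [R5]: R3=M[0]=18
after ADD R3, 16: R3=18+16=34
after ADD R5, 4: R5=0+4=4
after ADD R4, 2: R4=0+2=2
CMP R4, 6  (cmp 2,6)
JNZ L2: taken
after LOAD R3, [R5]: R3=M[4]=14
after ADD R3, 16: R3=14+16=30
after ADD R5, 4: R5=4+4=8
after ADD R4, 2: R4=2+2=4
CMP R4, 6  (cmp 4,6)
JNZ L2: taken
after LOAD R3, [R5]: R3=M[8]=0
after ADD R3, 16: R3=0+16=16
after ADD R5, 4: R5=8+4=12
after ADD R4, 2: R4=4+2=6
CMP R4, 6  (cmp 6,6)
JNZ L2: not taken
halt.
Total executed instructions: 22.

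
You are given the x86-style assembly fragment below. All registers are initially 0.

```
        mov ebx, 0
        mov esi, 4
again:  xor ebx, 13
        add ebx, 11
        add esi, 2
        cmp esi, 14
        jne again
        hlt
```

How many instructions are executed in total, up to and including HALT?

28

mov ebx, 0 → ebx=0
mov esi, 4 → esi=4
xor ebx, 13 → ebx=0^13=13
add ebx, 11 → ebx=13+11=24
add esi, 2 → esi=4+2=6
cmp esi, 14  (cmp 6,14)
jne again: taken
xor ebx, 13 → ebx=24^13=21
add ebx, 11 → ebx=21+11=32
add esi, 2 → esi=6+2=8
cmp esi, 14  (cmp 8,14)
jne again: taken
xor ebx, 13 → ebx=32^13=45
add ebx, 11 → ebx=45+11=56
add esi, 2 → esi=8+2=10
cmp esi, 14  (cmp 10,14)
jne again: taken
xor ebx, 13 → ebx=56^13=53
add ebx, 11 → ebx=53+11=64
add esi, 2 → esi=10+2=12
cmp esi, 14  (cmp 12,14)
jne again: taken
xor ebx, 13 → ebx=64^13=77
add ebx, 11 → ebx=77+11=88
add esi, 2 → esi=12+2=14
cmp esi, 14  (cmp 14,14)
jne again: not taken
halt.
Total executed instructions: 28.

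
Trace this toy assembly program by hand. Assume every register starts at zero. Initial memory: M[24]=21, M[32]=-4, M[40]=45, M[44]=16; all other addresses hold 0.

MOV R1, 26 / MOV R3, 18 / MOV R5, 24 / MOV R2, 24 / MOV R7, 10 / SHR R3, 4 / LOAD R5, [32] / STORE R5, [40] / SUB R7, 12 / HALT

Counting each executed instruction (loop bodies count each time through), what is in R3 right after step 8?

1

after MOV R1, 26: R1=26
after MOV R3, 18: R3=18
after MOV R5, 24: R5=24
after MOV R2, 24: R2=24
after MOV R7, 10: R7=10
after SHR R3, 4: R3=18>>4=1
after LOAD R5, [32]: R5=M[32]=-4
STORE R5, [40] → M[40]=-4
After step 8: R3 = 1.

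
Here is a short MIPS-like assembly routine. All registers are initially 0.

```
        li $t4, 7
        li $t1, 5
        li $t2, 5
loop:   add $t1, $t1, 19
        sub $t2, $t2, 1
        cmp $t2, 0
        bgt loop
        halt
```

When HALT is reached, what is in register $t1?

100

after li $t4, 7: $t4=7
after li $t1, 5: $t1=5
after li $t2, 5: $t2=5
after add $t1, $t1, 19: $t1=5+19=24
after sub $t2, $t2, 1: $t2=5-1=4
cmp $t2, 0  (cmp 4,0)
bgt loop: taken
after add $t1, $t1, 19: $t1=24+19=43
after sub $t2, $t2, 1: $t2=4-1=3
cmp $t2, 0  (cmp 3,0)
bgt loop: taken
after add $t1, $t1, 19: $t1=43+19=62
after sub $t2, $t2, 1: $t2=3-1=2
cmp $t2, 0  (cmp 2,0)
bgt loop: taken
after add $t1, $t1, 19: $t1=62+19=81
after sub $t2, $t2, 1: $t2=2-1=1
cmp $t2, 0  (cmp 1,0)
bgt loop: taken
after add $t1, $t1, 19: $t1=81+19=100
after sub $t2, $t2, 1: $t2=1-1=0
cmp $t2, 0  (cmp 0,0)
bgt loop: not taken
halt.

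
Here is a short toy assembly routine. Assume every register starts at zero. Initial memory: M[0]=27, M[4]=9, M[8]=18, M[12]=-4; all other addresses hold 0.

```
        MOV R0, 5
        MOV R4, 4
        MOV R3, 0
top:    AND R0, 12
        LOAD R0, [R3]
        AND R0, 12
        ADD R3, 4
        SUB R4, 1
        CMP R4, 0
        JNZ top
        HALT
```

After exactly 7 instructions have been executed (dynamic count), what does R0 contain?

after MOV R0, 5: R0=5
after MOV R4, 4: R4=4
after MOV R3, 0: R3=0
after AND R0, 12: R0=5&12=4
after LOAD R0, [R3]: R0=M[0]=27
after AND R0, 12: R0=27&12=8
after ADD R3, 4: R3=0+4=4
After step 7: R0 = 8.

8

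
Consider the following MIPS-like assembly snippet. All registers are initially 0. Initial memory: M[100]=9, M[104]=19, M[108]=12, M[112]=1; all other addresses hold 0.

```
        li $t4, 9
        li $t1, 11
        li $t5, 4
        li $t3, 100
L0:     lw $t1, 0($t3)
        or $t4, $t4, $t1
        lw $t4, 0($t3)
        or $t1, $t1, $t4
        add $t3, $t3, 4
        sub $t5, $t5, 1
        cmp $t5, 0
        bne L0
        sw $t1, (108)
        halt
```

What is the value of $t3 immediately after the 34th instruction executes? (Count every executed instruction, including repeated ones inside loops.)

li $t4, 9 → $t4=9
li $t1, 11 → $t1=11
li $t5, 4 → $t5=4
li $t3, 100 → $t3=100
lw $t1, 0($t3) → $t1=M[100]=9
or $t4, $t4, $t1 → $t4=9|9=9
lw $t4, 0($t3) → $t4=M[100]=9
or $t1, $t1, $t4 → $t1=9|9=9
add $t3, $t3, 4 → $t3=100+4=104
sub $t5, $t5, 1 → $t5=4-1=3
cmp $t5, 0  (cmp 3,0)
bne L0: taken
lw $t1, 0($t3) → $t1=M[104]=19
or $t4, $t4, $t1 → $t4=9|19=27
lw $t4, 0($t3) → $t4=M[104]=19
or $t1, $t1, $t4 → $t1=19|19=19
add $t3, $t3, 4 → $t3=104+4=108
sub $t5, $t5, 1 → $t5=3-1=2
cmp $t5, 0  (cmp 2,0)
bne L0: taken
lw $t1, 0($t3) → $t1=M[108]=12
or $t4, $t4, $t1 → $t4=19|12=31
lw $t4, 0($t3) → $t4=M[108]=12
or $t1, $t1, $t4 → $t1=12|12=12
add $t3, $t3, 4 → $t3=108+4=112
sub $t5, $t5, 1 → $t5=2-1=1
cmp $t5, 0  (cmp 1,0)
bne L0: taken
lw $t1, 0($t3) → $t1=M[112]=1
or $t4, $t4, $t1 → $t4=12|1=13
lw $t4, 0($t3) → $t4=M[112]=1
or $t1, $t1, $t4 → $t1=1|1=1
add $t3, $t3, 4 → $t3=112+4=116
sub $t5, $t5, 1 → $t5=1-1=0
After step 34: $t3 = 116.

116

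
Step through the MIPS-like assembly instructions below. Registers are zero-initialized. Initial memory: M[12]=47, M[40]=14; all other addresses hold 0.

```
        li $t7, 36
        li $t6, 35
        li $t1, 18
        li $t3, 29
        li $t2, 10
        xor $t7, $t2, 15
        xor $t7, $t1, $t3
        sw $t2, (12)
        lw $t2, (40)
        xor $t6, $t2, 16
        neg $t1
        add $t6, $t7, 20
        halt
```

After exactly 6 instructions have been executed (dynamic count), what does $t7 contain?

$t7=36
$t6=35
$t1=18
$t3=29
$t2=10
$t7=10^15=5
After step 6: $t7 = 5.

5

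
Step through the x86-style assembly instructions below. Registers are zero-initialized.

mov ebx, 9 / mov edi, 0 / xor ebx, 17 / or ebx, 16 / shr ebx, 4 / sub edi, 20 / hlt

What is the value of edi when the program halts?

mov ebx, 9 → ebx=9
mov edi, 0 → edi=0
xor ebx, 17 → ebx=9^17=24
or ebx, 16 → ebx=24|16=24
shr ebx, 4 → ebx=24>>4=1
sub edi, 20 → edi=0-20=-20
halt.

-20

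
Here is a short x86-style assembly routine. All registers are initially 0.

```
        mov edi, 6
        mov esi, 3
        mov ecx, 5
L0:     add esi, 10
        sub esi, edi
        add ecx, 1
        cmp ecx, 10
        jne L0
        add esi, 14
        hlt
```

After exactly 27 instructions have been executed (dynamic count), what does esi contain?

23

mov edi, 6 → edi=6
mov esi, 3 → esi=3
mov ecx, 5 → ecx=5
add esi, 10 → esi=3+10=13
sub esi, edi → esi=13-6=7
add ecx, 1 → ecx=5+1=6
cmp ecx, 10  (cmp 6,10)
jne L0: taken
add esi, 10 → esi=7+10=17
sub esi, edi → esi=17-6=11
add ecx, 1 → ecx=6+1=7
cmp ecx, 10  (cmp 7,10)
jne L0: taken
add esi, 10 → esi=11+10=21
sub esi, edi → esi=21-6=15
add ecx, 1 → ecx=7+1=8
cmp ecx, 10  (cmp 8,10)
jne L0: taken
add esi, 10 → esi=15+10=25
sub esi, edi → esi=25-6=19
add ecx, 1 → ecx=8+1=9
cmp ecx, 10  (cmp 9,10)
jne L0: taken
add esi, 10 → esi=19+10=29
sub esi, edi → esi=29-6=23
add ecx, 1 → ecx=9+1=10
cmp ecx, 10  (cmp 10,10)
After step 27: esi = 23.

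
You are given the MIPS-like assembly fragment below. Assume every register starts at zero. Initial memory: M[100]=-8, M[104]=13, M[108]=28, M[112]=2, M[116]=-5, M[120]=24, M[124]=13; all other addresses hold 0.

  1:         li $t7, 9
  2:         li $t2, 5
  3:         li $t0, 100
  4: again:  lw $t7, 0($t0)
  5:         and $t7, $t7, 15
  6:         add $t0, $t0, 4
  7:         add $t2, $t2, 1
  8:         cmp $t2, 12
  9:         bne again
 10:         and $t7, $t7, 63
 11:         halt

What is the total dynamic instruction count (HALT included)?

li $t7, 9 → $t7=9
li $t2, 5 → $t2=5
li $t0, 100 → $t0=100
lw $t7, 0($t0) → $t7=M[100]=-8
and $t7, $t7, 15 → $t7=(-8)&15=8
add $t0, $t0, 4 → $t0=100+4=104
add $t2, $t2, 1 → $t2=5+1=6
cmp $t2, 12  (cmp 6,12)
bne again: taken
lw $t7, 0($t0) → $t7=M[104]=13
and $t7, $t7, 15 → $t7=13&15=13
add $t0, $t0, 4 → $t0=104+4=108
add $t2, $t2, 1 → $t2=6+1=7
cmp $t2, 12  (cmp 7,12)
bne again: taken
lw $t7, 0($t0) → $t7=M[108]=28
and $t7, $t7, 15 → $t7=28&15=12
add $t0, $t0, 4 → $t0=108+4=112
add $t2, $t2, 1 → $t2=7+1=8
cmp $t2, 12  (cmp 8,12)
bne again: taken
lw $t7, 0($t0) → $t7=M[112]=2
and $t7, $t7, 15 → $t7=2&15=2
add $t0, $t0, 4 → $t0=112+4=116
add $t2, $t2, 1 → $t2=8+1=9
cmp $t2, 12  (cmp 9,12)
bne again: taken
lw $t7, 0($t0) → $t7=M[116]=-5
and $t7, $t7, 15 → $t7=(-5)&15=11
add $t0, $t0, 4 → $t0=116+4=120
add $t2, $t2, 1 → $t2=9+1=10
cmp $t2, 12  (cmp 10,12)
bne again: taken
lw $t7, 0($t0) → $t7=M[120]=24
and $t7, $t7, 15 → $t7=24&15=8
add $t0, $t0, 4 → $t0=120+4=124
add $t2, $t2, 1 → $t2=10+1=11
cmp $t2, 12  (cmp 11,12)
bne again: taken
lw $t7, 0($t0) → $t7=M[124]=13
and $t7, $t7, 15 → $t7=13&15=13
add $t0, $t0, 4 → $t0=124+4=128
add $t2, $t2, 1 → $t2=11+1=12
cmp $t2, 12  (cmp 12,12)
bne again: not taken
and $t7, $t7, 63 → $t7=13&63=13
halt.
Total executed instructions: 47.

47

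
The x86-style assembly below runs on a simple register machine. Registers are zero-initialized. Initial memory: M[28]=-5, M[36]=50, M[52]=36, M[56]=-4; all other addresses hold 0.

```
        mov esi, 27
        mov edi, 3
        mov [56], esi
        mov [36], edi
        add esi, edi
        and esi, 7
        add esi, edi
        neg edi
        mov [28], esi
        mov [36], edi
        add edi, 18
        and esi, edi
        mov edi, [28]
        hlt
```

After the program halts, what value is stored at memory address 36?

-3

mov esi, 27 → esi=27
mov edi, 3 → edi=3
mov [56], esi → M[56]=27
mov [36], edi → M[36]=3
add esi, edi → esi=27+3=30
and esi, 7 → esi=30&7=6
add esi, edi → esi=6+3=9
neg edi → edi=-(3)=-3
mov [28], esi → M[28]=9
mov [36], edi → M[36]=-3
add edi, 18 → edi=(-3)+18=15
and esi, edi → esi=9&15=9
mov edi, [28] → edi=M[28]=9
halt.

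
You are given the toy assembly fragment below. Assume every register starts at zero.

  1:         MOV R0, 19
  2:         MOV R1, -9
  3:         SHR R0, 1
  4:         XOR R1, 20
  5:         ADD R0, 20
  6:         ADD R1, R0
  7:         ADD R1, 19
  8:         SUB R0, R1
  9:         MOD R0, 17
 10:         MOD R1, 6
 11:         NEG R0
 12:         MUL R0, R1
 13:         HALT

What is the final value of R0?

-10

R0=19
R1=-9
R0=19>>1=9
R1=(-9)^20=-29
R0=9+20=29
R1=(-29)+29=0
R1=0+19=19
R0=29-19=10
R0=10%17=10
R1=19%6=1
R0=-(10)=-10
R0=(-10)*1=-10
halt.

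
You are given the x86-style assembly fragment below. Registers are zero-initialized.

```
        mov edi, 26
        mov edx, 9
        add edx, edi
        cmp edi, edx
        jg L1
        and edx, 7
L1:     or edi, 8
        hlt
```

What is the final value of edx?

3

edi=26
edx=9
edx=9+26=35
cmp edi, edx  (cmp 26,35)
jg L1: not taken
edx=35&7=3
edi=26|8=26
halt.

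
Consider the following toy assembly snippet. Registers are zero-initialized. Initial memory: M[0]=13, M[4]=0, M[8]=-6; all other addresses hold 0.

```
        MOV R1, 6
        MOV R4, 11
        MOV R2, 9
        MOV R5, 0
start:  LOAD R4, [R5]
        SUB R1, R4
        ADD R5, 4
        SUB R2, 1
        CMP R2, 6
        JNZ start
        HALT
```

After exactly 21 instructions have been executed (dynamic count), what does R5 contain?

after MOV R1, 6: R1=6
after MOV R4, 11: R4=11
after MOV R2, 9: R2=9
after MOV R5, 0: R5=0
after LOAD R4, [R5]: R4=M[0]=13
after SUB R1, R4: R1=6-13=-7
after ADD R5, 4: R5=0+4=4
after SUB R2, 1: R2=9-1=8
CMP R2, 6  (cmp 8,6)
JNZ start: taken
after LOAD R4, [R5]: R4=M[4]=0
after SUB R1, R4: R1=(-7)-0=-7
after ADD R5, 4: R5=4+4=8
after SUB R2, 1: R2=8-1=7
CMP R2, 6  (cmp 7,6)
JNZ start: taken
after LOAD R4, [R5]: R4=M[8]=-6
after SUB R1, R4: R1=(-7)-(-6)=-1
after ADD R5, 4: R5=8+4=12
after SUB R2, 1: R2=7-1=6
CMP R2, 6  (cmp 6,6)
After step 21: R5 = 12.

12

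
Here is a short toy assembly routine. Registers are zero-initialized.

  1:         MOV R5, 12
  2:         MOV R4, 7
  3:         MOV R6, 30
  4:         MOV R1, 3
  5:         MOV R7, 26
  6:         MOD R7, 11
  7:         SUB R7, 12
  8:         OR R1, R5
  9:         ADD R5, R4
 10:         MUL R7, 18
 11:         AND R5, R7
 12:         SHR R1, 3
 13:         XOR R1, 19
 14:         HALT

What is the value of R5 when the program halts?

after MOV R5, 12: R5=12
after MOV R4, 7: R4=7
after MOV R6, 30: R6=30
after MOV R1, 3: R1=3
after MOV R7, 26: R7=26
after MOD R7, 11: R7=26%11=4
after SUB R7, 12: R7=4-12=-8
after OR R1, R5: R1=3|12=15
after ADD R5, R4: R5=12+7=19
after MUL R7, 18: R7=(-8)*18=-144
after AND R5, R7: R5=19&(-144)=16
after SHR R1, 3: R1=15>>3=1
after XOR R1, 19: R1=1^19=18
halt.

16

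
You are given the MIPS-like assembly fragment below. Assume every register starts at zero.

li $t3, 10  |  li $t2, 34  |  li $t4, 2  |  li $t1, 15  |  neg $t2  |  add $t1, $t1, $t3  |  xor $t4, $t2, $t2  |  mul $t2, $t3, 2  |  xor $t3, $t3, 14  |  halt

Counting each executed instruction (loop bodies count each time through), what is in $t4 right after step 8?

after li $t3, 10: $t3=10
after li $t2, 34: $t2=34
after li $t4, 2: $t4=2
after li $t1, 15: $t1=15
after neg $t2: $t2=-(34)=-34
after add $t1, $t1, $t3: $t1=15+10=25
after xor $t4, $t2, $t2: $t4=(-34)^(-34)=0
after mul $t2, $t3, 2: $t2=10*2=20
After step 8: $t4 = 0.

0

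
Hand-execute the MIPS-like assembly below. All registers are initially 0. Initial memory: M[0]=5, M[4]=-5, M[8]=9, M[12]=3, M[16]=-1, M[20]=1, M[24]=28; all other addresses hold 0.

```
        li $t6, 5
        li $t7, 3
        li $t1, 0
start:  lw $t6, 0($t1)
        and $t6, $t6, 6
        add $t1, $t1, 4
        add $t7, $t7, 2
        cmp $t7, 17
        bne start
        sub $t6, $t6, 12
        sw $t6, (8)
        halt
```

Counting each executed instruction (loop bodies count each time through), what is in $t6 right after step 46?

-8

after li $t6, 5: $t6=5
after li $t7, 3: $t7=3
after li $t1, 0: $t1=0
after lw $t6, 0($t1): $t6=M[0]=5
after and $t6, $t6, 6: $t6=5&6=4
after add $t1, $t1, 4: $t1=0+4=4
after add $t7, $t7, 2: $t7=3+2=5
cmp $t7, 17  (cmp 5,17)
bne start: taken
after lw $t6, 0($t1): $t6=M[4]=-5
after and $t6, $t6, 6: $t6=(-5)&6=2
after add $t1, $t1, 4: $t1=4+4=8
after add $t7, $t7, 2: $t7=5+2=7
cmp $t7, 17  (cmp 7,17)
bne start: taken
after lw $t6, 0($t1): $t6=M[8]=9
after and $t6, $t6, 6: $t6=9&6=0
after add $t1, $t1, 4: $t1=8+4=12
after add $t7, $t7, 2: $t7=7+2=9
cmp $t7, 17  (cmp 9,17)
bne start: taken
after lw $t6, 0($t1): $t6=M[12]=3
after and $t6, $t6, 6: $t6=3&6=2
after add $t1, $t1, 4: $t1=12+4=16
after add $t7, $t7, 2: $t7=9+2=11
cmp $t7, 17  (cmp 11,17)
bne start: taken
after lw $t6, 0($t1): $t6=M[16]=-1
after and $t6, $t6, 6: $t6=(-1)&6=6
after add $t1, $t1, 4: $t1=16+4=20
after add $t7, $t7, 2: $t7=11+2=13
cmp $t7, 17  (cmp 13,17)
bne start: taken
after lw $t6, 0($t1): $t6=M[20]=1
after and $t6, $t6, 6: $t6=1&6=0
after add $t1, $t1, 4: $t1=20+4=24
after add $t7, $t7, 2: $t7=13+2=15
cmp $t7, 17  (cmp 15,17)
bne start: taken
after lw $t6, 0($t1): $t6=M[24]=28
after and $t6, $t6, 6: $t6=28&6=4
after add $t1, $t1, 4: $t1=24+4=28
after add $t7, $t7, 2: $t7=15+2=17
cmp $t7, 17  (cmp 17,17)
bne start: not taken
after sub $t6, $t6, 12: $t6=4-12=-8
After step 46: $t6 = -8.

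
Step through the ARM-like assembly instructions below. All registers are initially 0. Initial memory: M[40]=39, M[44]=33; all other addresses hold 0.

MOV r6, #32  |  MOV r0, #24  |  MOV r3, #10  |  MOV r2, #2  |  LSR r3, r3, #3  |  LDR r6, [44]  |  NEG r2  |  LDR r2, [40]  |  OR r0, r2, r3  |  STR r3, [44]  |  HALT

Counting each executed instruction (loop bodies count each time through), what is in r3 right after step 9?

after MOV r6, #32: r6=32
after MOV r0, #24: r0=24
after MOV r3, #10: r3=10
after MOV r2, #2: r2=2
after LSR r3, r3, #3: r3=10>>3=1
after LDR r6, [44]: r6=M[44]=33
after NEG r2: r2=-(2)=-2
after LDR r2, [40]: r2=M[40]=39
after OR r0, r2, r3: r0=39|1=39
After step 9: r3 = 1.

1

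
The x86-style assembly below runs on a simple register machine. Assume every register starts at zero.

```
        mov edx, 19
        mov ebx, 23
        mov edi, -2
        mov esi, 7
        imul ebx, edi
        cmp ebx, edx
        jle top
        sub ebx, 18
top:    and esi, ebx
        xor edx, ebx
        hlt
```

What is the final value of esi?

after mov edx, 19: edx=19
after mov ebx, 23: ebx=23
after mov edi, -2: edi=-2
after mov esi, 7: esi=7
after imul ebx, edi: ebx=23*(-2)=-46
cmp ebx, edx  (cmp -46,19)
jle top: taken
after and esi, ebx: esi=7&(-46)=2
after xor edx, ebx: edx=19^(-46)=-63
halt.

2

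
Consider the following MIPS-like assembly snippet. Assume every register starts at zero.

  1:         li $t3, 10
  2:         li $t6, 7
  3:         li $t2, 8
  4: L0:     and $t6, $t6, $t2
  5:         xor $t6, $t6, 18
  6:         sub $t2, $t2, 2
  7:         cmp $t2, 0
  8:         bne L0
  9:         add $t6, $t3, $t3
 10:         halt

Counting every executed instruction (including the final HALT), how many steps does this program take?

$t3=10
$t6=7
$t2=8
$t6=7&8=0
$t6=0^18=18
$t2=8-2=6
cmp $t2, 0  (cmp 6,0)
bne L0: taken
$t6=18&6=2
$t6=2^18=16
$t2=6-2=4
cmp $t2, 0  (cmp 4,0)
bne L0: taken
$t6=16&4=0
$t6=0^18=18
$t2=4-2=2
cmp $t2, 0  (cmp 2,0)
bne L0: taken
$t6=18&2=2
$t6=2^18=16
$t2=2-2=0
cmp $t2, 0  (cmp 0,0)
bne L0: not taken
$t6=10+10=20
halt.
Total executed instructions: 25.

25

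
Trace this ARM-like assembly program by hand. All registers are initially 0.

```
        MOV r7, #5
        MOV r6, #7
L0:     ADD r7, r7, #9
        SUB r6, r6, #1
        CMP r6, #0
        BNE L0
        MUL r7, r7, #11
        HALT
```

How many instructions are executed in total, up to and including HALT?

after MOV r7, #5: r7=5
after MOV r6, #7: r6=7
after ADD r7, r7, #9: r7=5+9=14
after SUB r6, r6, #1: r6=7-1=6
CMP r6, #0  (cmp 6,0)
BNE L0: taken
after ADD r7, r7, #9: r7=14+9=23
after SUB r6, r6, #1: r6=6-1=5
CMP r6, #0  (cmp 5,0)
BNE L0: taken
after ADD r7, r7, #9: r7=23+9=32
after SUB r6, r6, #1: r6=5-1=4
CMP r6, #0  (cmp 4,0)
BNE L0: taken
after ADD r7, r7, #9: r7=32+9=41
after SUB r6, r6, #1: r6=4-1=3
CMP r6, #0  (cmp 3,0)
BNE L0: taken
after ADD r7, r7, #9: r7=41+9=50
after SUB r6, r6, #1: r6=3-1=2
CMP r6, #0  (cmp 2,0)
BNE L0: taken
after ADD r7, r7, #9: r7=50+9=59
after SUB r6, r6, #1: r6=2-1=1
CMP r6, #0  (cmp 1,0)
BNE L0: taken
after ADD r7, r7, #9: r7=59+9=68
after SUB r6, r6, #1: r6=1-1=0
CMP r6, #0  (cmp 0,0)
BNE L0: not taken
after MUL r7, r7, #11: r7=68*11=748
halt.
Total executed instructions: 32.

32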